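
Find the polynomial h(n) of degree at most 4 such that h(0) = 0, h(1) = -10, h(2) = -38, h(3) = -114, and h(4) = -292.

Using the Lagrange interpolation formula with nodes 0, 1, 2, 3, 4:
  L_0(n) = (n - 1)(n - 2)(n - 3)(n - 4) / 24
  L_1(n) = n(n - 2)(n - 3)(n - 4) / -6
  L_2(n) = n(n - 1)(n - 3)(n - 4) / 4
  L_3(n) = n(n - 1)(n - 2)(n - 4) / -6
  L_4(n) = n(n - 1)(n - 2)(n - 3) / 24
Then h(n) = 0·L_0(n) - 10·L_1(n) - 38·L_2(n) - 114·L_3(n) - 292·L_4(n).
Expanding and collecting terms gives h(n) = -n^4 + n^3 - 5n^2 - 5n.
Check: h(2) = -38. ✓

h(n) = -n^4 + n^3 - 5n^2 - 5n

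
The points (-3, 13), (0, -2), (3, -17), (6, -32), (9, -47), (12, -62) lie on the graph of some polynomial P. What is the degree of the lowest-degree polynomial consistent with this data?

Forward differences of the values at u = -3, 0, 3, 6, 9, 12:
  P  : 13  -2  -17  -32  -47  -62
  Δ  : -15  -15  -15  -15  -15
  Δ^2: 0  0  0  0
  Δ^3: 0  0  0
  Δ^4: 0  0
  Δ^5: 0
The first differences are constant (-15) and nonzero, while all higher differences vanish, so the minimal degree is 1.

1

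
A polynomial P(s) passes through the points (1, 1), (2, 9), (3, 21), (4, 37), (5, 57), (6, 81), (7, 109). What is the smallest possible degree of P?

2

Forward differences of the values at s = 1, 2, 3, 4, 5, 6, 7:
  P  : 1  9  21  37  57  81  109
  Δ  : 8  12  16  20  24  28
  Δ^2: 4  4  4  4  4
  Δ^3: 0  0  0  0
  Δ^4: 0  0  0
  Δ^5: 0  0
  Δ^6: 0
The second differences are constant (4) and nonzero, while all higher differences vanish, so the minimal degree is 2.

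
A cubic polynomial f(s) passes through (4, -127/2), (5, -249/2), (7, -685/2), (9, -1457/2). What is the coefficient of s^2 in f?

Write f(s) = as^3 + bs^2 + cs + d. Substituting each data point gives a linear system:
  64a + 16b + 4c + d = -127/2
  125a + 25b + 5c + d = -249/2
  343a + 49b + 7c + d = -685/2
  729a + 81b + 9c + d = -1457/2
Solving the system yields a = -1, b = 0, c = 0, d = 1/2.
So f(s) = -s^3 + 1/2.
The coefficient of s^2 is 0.

0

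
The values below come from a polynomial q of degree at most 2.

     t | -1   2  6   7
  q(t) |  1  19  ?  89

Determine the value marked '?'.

71

The 3 known points determine the degree-2 polynomial uniquely.
Write q(t) = at^2 + bt + c. Substituting each data point gives a linear system:
  a - b + c = 1
  4a + 2b + c = 19
  49a + 7b + c = 89
Solving the system yields a = 1, b = 5, c = 5.
So q(t) = t² + 5t + 5.
Then q(6) = 71.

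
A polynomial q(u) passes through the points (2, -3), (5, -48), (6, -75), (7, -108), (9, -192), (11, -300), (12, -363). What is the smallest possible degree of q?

2

Divided differences on the nodes 2, 5, 6, 7, 9, 11, 12:
  order 0: -3  -48  -75  -108  -192  -300  -363
  order 1: -15  -27  -33  -42  -54  -63
  order 2: -3  -3  -3  -3  -3
  order 3: 0  0  0  0
  order 4: 0  0  0
  order 5: 0  0
  order 6: 0
The order-2 divided differences are all -3 (nonzero) and every higher order vanishes, so the data lies on a polynomial of degree exactly 2.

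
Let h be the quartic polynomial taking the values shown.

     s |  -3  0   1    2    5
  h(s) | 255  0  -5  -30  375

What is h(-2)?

Write h(s) = as^4 + bs^3 + cs^2 + ds + e. Substituting each data point gives a linear system:
  81a - 27b + 9c - 3d + e = 255
  e = 0
  a + b + c + d + e = -5
  16a + 8b + 4c + 2d + e = -30
  625a + 125b + 25c + 5d + e = 375
Solving the system yields a = 2, b = -6, c = -6, d = 5, e = 0.
So h(s) = 2s^4 - 6s^3 - 6s^2 + 5s.
Then h(-2) = 46.

46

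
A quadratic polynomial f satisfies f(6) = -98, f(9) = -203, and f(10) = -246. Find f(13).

-399

Using the Lagrange interpolation formula with nodes 6, 9, 10:
  L_0(u) = (u - 9)(u - 10) / 12
  L_1(u) = (u - 6)(u - 10) / -3
  L_2(u) = (u - 6)(u - 9) / 4
Then f(u) = -98·L_0(u) - 203·L_1(u) - 246·L_2(u).
Expanding and collecting terms gives f(u) = -2u^2 - 5u + 4.
Evaluating at u = 13: f(13) = -399.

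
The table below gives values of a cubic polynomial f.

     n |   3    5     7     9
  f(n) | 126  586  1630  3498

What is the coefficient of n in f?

1

Write f(n) = an^3 + bn^2 + cn + d. Substituting each data point gives a linear system:
  27a + 9b + 3c + d = 126
  125a + 25b + 5c + d = 586
  343a + 49b + 7c + d = 1630
  729a + 81b + 9c + d = 3498
Solving the system yields a = 5, b = -2, c = 1, d = 6.
So f(n) = 5n^3 - 2n^2 + n + 6.
The coefficient of n is 1.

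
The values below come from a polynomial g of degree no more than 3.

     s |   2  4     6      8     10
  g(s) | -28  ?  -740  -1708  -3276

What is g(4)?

On equispaced nodes a degree-3 polynomial has vanishing fourth forward difference, so
  g(2) - 4·g(4) + 6·g(6) - 4·g(8) + g(10) = 0.
Substituting the known values and solving for g(4):
  -4·g(4) = 912
  g(4) = -228.

-228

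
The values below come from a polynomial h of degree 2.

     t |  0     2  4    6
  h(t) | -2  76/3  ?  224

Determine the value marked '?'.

302/3

On equispaced nodes a degree-2 polynomial has vanishing third forward difference, so
  - h(0) + 3·h(2) - 3·h(4) + h(6) = 0.
Substituting the known values and solving for h(4):
  -3·h(4) = -302
  h(4) = 302/3.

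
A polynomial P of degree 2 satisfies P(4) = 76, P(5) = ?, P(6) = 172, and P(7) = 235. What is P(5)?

The 3 known points determine the degree-2 polynomial uniquely.
Write P(n) = an^2 + bn + c. Substituting each data point gives a linear system:
  16a + 4b + c = 76
  36a + 6b + c = 172
  49a + 7b + c = 235
Solving the system yields a = 5, b = -2, c = 4.
So P(n) = 5n^2 - 2n + 4.
Then P(5) = 119.

119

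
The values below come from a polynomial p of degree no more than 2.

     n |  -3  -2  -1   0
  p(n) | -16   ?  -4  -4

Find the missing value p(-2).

-8

The 3 known points determine the degree-2 polynomial uniquely.
Write p(n) = an^2 + bn + c. Substituting each data point gives a linear system:
  9a - 3b + c = -16
  a - b + c = -4
  c = -4
Solving the system yields a = -2, b = -2, c = -4.
So p(n) = -2n² - 2n - 4.
Then p(-2) = -8.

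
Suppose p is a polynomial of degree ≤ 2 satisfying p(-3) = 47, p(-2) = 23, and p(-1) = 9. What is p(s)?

p(s) = 5s^2 + s + 5

Write p(s) = as^2 + bs + c. Substituting each data point gives a linear system:
  9a - 3b + c = 47
  4a - 2b + c = 23
  a - b + c = 9
Solving the system yields a = 5, b = 1, c = 5.
So p(s) = 5s² + s + 5.
Check: p(-2) = 23. ✓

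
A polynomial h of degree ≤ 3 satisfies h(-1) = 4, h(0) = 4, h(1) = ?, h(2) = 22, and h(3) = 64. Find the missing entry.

6

On equispaced nodes a degree-3 polynomial has vanishing fourth forward difference, so
  h(-1) - 4·h(0) + 6·h(1) - 4·h(2) + h(3) = 0.
Substituting the known values and solving for h(1):
  6·h(1) = 36
  h(1) = 6.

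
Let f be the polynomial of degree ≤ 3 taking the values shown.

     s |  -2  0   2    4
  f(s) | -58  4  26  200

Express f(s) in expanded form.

Write f(s) = as^3 + bs^2 + cs + d. Substituting each data point gives a linear system:
  -8a + 4b - 2c + d = -58
  d = 4
  8a + 4b + 2c + d = 26
  64a + 16b + 4c + d = 200
Solving the system yields a = 4, b = -5, c = 5, d = 4.
So f(s) = 4s^3 - 5s^2 + 5s + 4.
Check: f(2) = 26. ✓

f(s) = 4s^3 - 5s^2 + 5s + 4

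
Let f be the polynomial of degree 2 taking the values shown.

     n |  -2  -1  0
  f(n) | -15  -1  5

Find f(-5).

Using the Lagrange interpolation formula with nodes -2, -1, 0:
  L_0(n) = (n + 1)n / 2
  L_1(n) = (n + 2)n / -1
  L_2(n) = (n + 2)(n + 1) / 2
Then f(n) = -15·L_0(n) - 1·L_1(n) + 5·L_2(n).
Expanding and collecting terms gives f(n) = -4n^2 + 2n + 5.
Evaluating at n = -5: f(-5) = -105.

-105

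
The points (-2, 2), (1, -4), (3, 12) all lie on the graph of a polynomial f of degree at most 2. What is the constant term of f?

Write f(x) = ax^2 + bx + c. Substituting each data point gives a linear system:
  4a - 2b + c = 2
  a + b + c = -4
  9a + 3b + c = 12
Solving the system yields a = 2, b = 0, c = -6.
So f(x) = 2x^2 - 6.
The constant term is -6.

-6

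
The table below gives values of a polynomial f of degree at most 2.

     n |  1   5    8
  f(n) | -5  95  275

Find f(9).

Write f(n) = an^2 + bn + c. Substituting each data point gives a linear system:
  a + b + c = -5
  25a + 5b + c = 95
  64a + 8b + c = 275
Solving the system yields a = 5, b = -5, c = -5.
So f(n) = 5n^2 - 5n - 5.
Then f(9) = 355.

355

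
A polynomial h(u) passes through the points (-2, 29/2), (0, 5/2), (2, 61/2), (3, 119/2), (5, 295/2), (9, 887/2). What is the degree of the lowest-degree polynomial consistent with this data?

2

Divided differences on the nodes -2, 0, 2, 3, 5, 9:
  order 0: 29/2  5/2  61/2  119/2  295/2  887/2
  order 1: -6  14  29  44  74
  order 2: 5  5  5  5
  order 3: 0  0  0
  order 4: 0  0
  order 5: 0
The order-2 divided differences are all 5 (nonzero) and every higher order vanishes, so the data lies on a polynomial of degree exactly 2.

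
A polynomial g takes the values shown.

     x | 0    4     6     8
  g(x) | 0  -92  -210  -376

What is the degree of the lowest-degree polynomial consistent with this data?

Divided differences on the nodes 0, 4, 6, 8:
  order 0: 0  -92  -210  -376
  order 1: -23  -59  -83
  order 2: -6  -6
  order 3: 0
The order-2 divided differences are all -6 (nonzero) and every higher order vanishes, so the data lies on a polynomial of degree exactly 2.

2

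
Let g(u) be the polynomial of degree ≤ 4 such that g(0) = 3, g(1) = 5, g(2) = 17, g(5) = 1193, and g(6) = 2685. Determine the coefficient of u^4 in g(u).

Write g(u) = au^4 + bu^3 + cu^2 + du + e. Substituting each data point gives a linear system:
  e = 3
  a + b + c + d + e = 5
  16a + 8b + 4c + 2d + e = 17
  625a + 125b + 25c + 5d + e = 1193
  1296a + 216b + 36c + 6d + e = 2685
Solving the system yields a = 3, b = -6, c = 2, d = 3, e = 3.
So g(u) = 3u⁴ - 6u³ + 2u² + 3u + 3.
The leading coefficient is 3.

3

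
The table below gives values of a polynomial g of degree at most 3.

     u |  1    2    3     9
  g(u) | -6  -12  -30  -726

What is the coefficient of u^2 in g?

0

Write g(u) = au^3 + bu^2 + cu + d. Substituting each data point gives a linear system:
  a + b + c + d = -6
  8a + 4b + 2c + d = -12
  27a + 9b + 3c + d = -30
  729a + 81b + 9c + d = -726
Solving the system yields a = -1, b = 0, c = 1, d = -6.
So g(u) = -u³ + u - 6.
The coefficient of u^2 is 0.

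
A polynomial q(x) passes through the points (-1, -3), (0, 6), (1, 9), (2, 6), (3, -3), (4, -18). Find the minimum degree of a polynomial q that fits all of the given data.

2

Forward differences of the values at x = -1, 0, 1, 2, 3, 4:
  q  : -3  6  9  6  -3  -18
  Δ  : 9  3  -3  -9  -15
  Δ^2: -6  -6  -6  -6
  Δ^3: 0  0  0
  Δ^4: 0  0
  Δ^5: 0
The second differences are constant (-6) and nonzero, while all higher differences vanish, so the minimal degree is 2.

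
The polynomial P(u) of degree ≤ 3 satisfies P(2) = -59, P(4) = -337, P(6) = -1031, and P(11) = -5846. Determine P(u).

P(u) = -4u^3 - 4u^2 - 3u - 5

Write P(u) = au^3 + bu^2 + cu + d. Substituting each data point gives a linear system:
  8a + 4b + 2c + d = -59
  64a + 16b + 4c + d = -337
  216a + 36b + 6c + d = -1031
  1331a + 121b + 11c + d = -5846
Solving the system yields a = -4, b = -4, c = -3, d = -5.
So P(u) = -4u^3 - 4u^2 - 3u - 5.
Check: P(6) = -1031. ✓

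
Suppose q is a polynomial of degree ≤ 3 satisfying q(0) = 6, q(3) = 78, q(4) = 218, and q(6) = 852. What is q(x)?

q(x) = 5x^3 - 6x^2 - 3x + 6

Using the Lagrange interpolation formula with nodes 0, 3, 4, 6:
  L_0(x) = (x - 3)(x - 4)(x - 6) / -72
  L_1(x) = x(x - 4)(x - 6) / 9
  L_2(x) = x(x - 3)(x - 6) / -8
  L_3(x) = x(x - 3)(x - 4) / 36
Then q(x) = 6·L_0(x) + 78·L_1(x) + 218·L_2(x) + 852·L_3(x).
Expanding and collecting terms gives q(x) = 5x³ - 6x² - 3x + 6.
Check: q(3) = 78. ✓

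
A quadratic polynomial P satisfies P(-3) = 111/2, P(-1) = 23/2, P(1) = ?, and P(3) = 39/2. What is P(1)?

On equispaced nodes a degree-2 polynomial has vanishing third forward difference, so
  - P(-3) + 3·P(-1) - 3·P(1) + P(3) = 0.
Substituting the known values and solving for P(1):
  -3·P(1) = 3/2
  P(1) = -1/2.

-1/2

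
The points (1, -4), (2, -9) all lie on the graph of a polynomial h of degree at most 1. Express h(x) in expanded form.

h(x) = -5x + 1

Write h(x) = ax + b. Substituting each data point gives a linear system:
  a + b = -4
  2a + b = -9
Solving the system yields a = -5, b = 1.
So h(x) = -5x + 1.
Check: h(1) = -4. ✓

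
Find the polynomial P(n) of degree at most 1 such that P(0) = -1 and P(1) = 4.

Write P(n) = an + b. Substituting each data point gives a linear system:
  b = -1
  a + b = 4
Solving the system yields a = 5, b = -1.
So P(n) = 5n - 1.
Check: P(0) = -1. ✓

P(n) = 5n - 1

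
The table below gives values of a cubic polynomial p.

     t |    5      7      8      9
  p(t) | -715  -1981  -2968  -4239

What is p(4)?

-364

Write p(t) = at^3 + bt^2 + ct + d. Substituting each data point gives a linear system:
  125a + 25b + 5c + d = -715
  343a + 49b + 7c + d = -1981
  512a + 64b + 8c + d = -2968
  729a + 81b + 9c + d = -4239
Solving the system yields a = -6, b = 2, c = -3, d = 0.
So p(t) = -6t³ + 2t² - 3t.
Then p(4) = -364.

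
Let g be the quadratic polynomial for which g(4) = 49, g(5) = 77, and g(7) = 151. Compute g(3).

Using the Lagrange interpolation formula with nodes 4, 5, 7:
  L_0(t) = (t - 5)(t - 7) / 3
  L_1(t) = (t - 4)(t - 7) / -2
  L_2(t) = (t - 4)(t - 5) / 6
Then g(t) = 49·L_0(t) + 77·L_1(t) + 151·L_2(t).
Expanding and collecting terms gives g(t) = 3t^2 + t - 3.
Evaluating at t = 3: g(3) = 27.

27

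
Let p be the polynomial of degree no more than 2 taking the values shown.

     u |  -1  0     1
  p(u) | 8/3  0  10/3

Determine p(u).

Using the Lagrange interpolation formula with nodes -1, 0, 1:
  L_0(u) = u(u - 1) / 2
  L_1(u) = (u + 1)(u - 1) / -1
  L_2(u) = (u + 1)u / 2
Then p(u) = 8/3·L_0(u) + 0·L_1(u) + 10/3·L_2(u).
Expanding and collecting terms gives p(u) = 3u² + (1/3)u.
Check: p(-1) = 8/3. ✓

p(u) = 3u^2 + (1/3)u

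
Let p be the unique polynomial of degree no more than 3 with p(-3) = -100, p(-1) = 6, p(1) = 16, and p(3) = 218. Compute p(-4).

Using the Lagrange interpolation formula with nodes -3, -1, 1, 3:
  L_0(u) = (u + 1)(u - 1)(u - 3) / -48
  L_1(u) = (u + 3)(u - 1)(u - 3) / 16
  L_2(u) = (u + 3)(u + 1)(u - 3) / -16
  L_3(u) = (u + 3)(u + 1)(u - 1) / 48
Then p(u) = -100·L_0(u) + 6·L_1(u) + 16·L_2(u) + 218·L_3(u).
Expanding and collecting terms gives p(u) = 6u³ + 6u² - u + 5.
Evaluating at u = -4: p(-4) = -279.

-279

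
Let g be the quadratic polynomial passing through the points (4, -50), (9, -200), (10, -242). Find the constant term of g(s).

-2

Write g(s) = as^2 + bs + c. Substituting each data point gives a linear system:
  16a + 4b + c = -50
  81a + 9b + c = -200
  100a + 10b + c = -242
Solving the system yields a = -2, b = -4, c = -2.
So g(s) = -2s^2 - 4s - 2.
The constant term is -2.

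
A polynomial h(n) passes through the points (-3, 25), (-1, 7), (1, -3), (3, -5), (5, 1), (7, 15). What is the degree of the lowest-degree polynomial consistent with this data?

Forward differences of the values at n = -3, -1, 1, 3, 5, 7:
  h  : 25  7  -3  -5  1  15
  Δ  : -18  -10  -2  6  14
  Δ^2: 8  8  8  8
  Δ^3: 0  0  0
  Δ^4: 0  0
  Δ^5: 0
The second differences are constant (8) and nonzero, while all higher differences vanish, so the minimal degree is 2.

2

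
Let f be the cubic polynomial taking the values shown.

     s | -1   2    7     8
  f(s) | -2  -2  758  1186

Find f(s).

f(s) = 3s^3 - 5s^2 - 4s + 2

Write f(s) = as^3 + bs^2 + cs + d. Substituting each data point gives a linear system:
  -a + b - c + d = -2
  8a + 4b + 2c + d = -2
  343a + 49b + 7c + d = 758
  512a + 64b + 8c + d = 1186
Solving the system yields a = 3, b = -5, c = -4, d = 2.
So f(s) = 3s³ - 5s² - 4s + 2.
Check: f(8) = 1186. ✓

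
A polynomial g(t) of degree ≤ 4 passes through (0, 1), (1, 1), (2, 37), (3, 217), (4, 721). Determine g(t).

g(t) = 3t^4 - 3t^2 + 1

Write g(t) = at^4 + bt^3 + ct^2 + dt + e. Substituting each data point gives a linear system:
  e = 1
  a + b + c + d + e = 1
  16a + 8b + 4c + 2d + e = 37
  81a + 27b + 9c + 3d + e = 217
  256a + 64b + 16c + 4d + e = 721
Solving the system yields a = 3, b = 0, c = -3, d = 0, e = 1.
So g(t) = 3t^4 - 3t^2 + 1.
Check: g(4) = 721. ✓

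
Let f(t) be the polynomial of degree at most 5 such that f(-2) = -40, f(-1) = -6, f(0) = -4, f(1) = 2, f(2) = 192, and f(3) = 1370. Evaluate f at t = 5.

Using the Lagrange interpolation formula with nodes -2, -1, 0, 1, 2, 3:
  L_0(t) = (t + 1)t(t - 1)(t - 2)(t - 3) / -120
  L_1(t) = (t + 2)t(t - 1)(t - 2)(t - 3) / 24
  L_2(t) = (t + 2)(t + 1)(t - 1)(t - 2)(t - 3) / -12
  L_3(t) = (t + 2)(t + 1)t(t - 2)(t - 3) / 12
  L_4(t) = (t + 2)(t + 1)t(t - 1)(t - 3) / -24
  L_5(t) = (t + 2)(t + 1)t(t - 1)(t - 2) / 120
Then f(t) = -40·L_0(t) - 6·L_1(t) - 4·L_2(t) + 2·L_3(t) + 192·L_4(t) + 1370·L_5(t).
Expanding and collecting terms gives f(t) = 4t^5 + 6t^4 - 2t^3 - 4t^2 + 2t - 4.
Evaluating at t = 5: f(5) = 15906.

15906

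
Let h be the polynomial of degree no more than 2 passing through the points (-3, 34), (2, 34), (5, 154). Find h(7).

284

Using the Lagrange interpolation formula with nodes -3, 2, 5:
  L_0(s) = (s - 2)(s - 5) / 40
  L_1(s) = (s + 3)(s - 5) / -15
  L_2(s) = (s + 3)(s - 2) / 24
Then h(s) = 34·L_0(s) + 34·L_1(s) + 154·L_2(s).
Expanding and collecting terms gives h(s) = 5s² + 5s + 4.
Evaluating at s = 7: h(7) = 284.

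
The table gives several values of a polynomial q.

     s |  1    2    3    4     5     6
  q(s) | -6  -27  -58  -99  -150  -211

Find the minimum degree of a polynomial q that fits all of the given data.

Forward differences of the values at s = 1, 2, 3, 4, 5, 6:
  q  : -6  -27  -58  -99  -150  -211
  Δ  : -21  -31  -41  -51  -61
  Δ^2: -10  -10  -10  -10
  Δ^3: 0  0  0
  Δ^4: 0  0
  Δ^5: 0
The second differences are constant (-10) and nonzero, while all higher differences vanish, so the minimal degree is 2.

2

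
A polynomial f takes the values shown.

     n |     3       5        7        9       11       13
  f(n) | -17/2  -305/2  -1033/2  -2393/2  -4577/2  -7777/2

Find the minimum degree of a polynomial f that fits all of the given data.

Forward differences of the values at n = 3, 5, 7, 9, 11, 13:
  f  : -17/2  -305/2  -1033/2  -2393/2  -4577/2  -7777/2
  Δ  : -144  -364  -680  -1092  -1600
  Δ^2: -220  -316  -412  -508
  Δ^3: -96  -96  -96
  Δ^4: 0  0
  Δ^5: 0
The third differences are constant (-96) and nonzero, while all higher differences vanish, so the minimal degree is 3.

3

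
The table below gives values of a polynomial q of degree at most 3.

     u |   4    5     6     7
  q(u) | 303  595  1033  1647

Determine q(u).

Write q(u) = au^3 + bu^2 + cu + d. Substituting each data point gives a linear system:
  64a + 16b + 4c + d = 303
  125a + 25b + 5c + d = 595
  216a + 36b + 6c + d = 1033
  343a + 49b + 7c + d = 1647
Solving the system yields a = 5, b = -2, c = 5, d = -5.
So q(u) = 5u³ - 2u² + 5u - 5.
Check: q(4) = 303. ✓

q(u) = 5u^3 - 2u^2 + 5u - 5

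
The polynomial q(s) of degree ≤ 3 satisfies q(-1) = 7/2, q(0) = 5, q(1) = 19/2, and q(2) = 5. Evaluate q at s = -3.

115/2

Forward differences of the values at s = -1, 0, 1, 2:
  q  : 7/2  5  19/2  5
  Δ  : 3/2  9/2  -9/2
  Δ^2: 3  -9
  Δ^3: -12
The third differences are constant, confirming degree 3.
Interpolating (Newton forward form) and evaluating at s = -3 gives q(-3) = 115/2.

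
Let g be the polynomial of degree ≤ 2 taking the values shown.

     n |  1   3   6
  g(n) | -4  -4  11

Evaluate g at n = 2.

Using the Lagrange interpolation formula with nodes 1, 3, 6:
  L_0(n) = (n - 3)(n - 6) / 10
  L_1(n) = (n - 1)(n - 6) / -6
  L_2(n) = (n - 1)(n - 3) / 15
Then g(n) = -4·L_0(n) - 4·L_1(n) + 11·L_2(n).
Expanding and collecting terms gives g(n) = n² - 4n - 1.
Evaluating at n = 2: g(2) = -5.

-5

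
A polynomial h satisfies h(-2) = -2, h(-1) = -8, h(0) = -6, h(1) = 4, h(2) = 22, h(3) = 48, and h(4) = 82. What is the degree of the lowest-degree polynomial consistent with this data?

2

Forward differences of the values at s = -2, -1, 0, 1, 2, 3, 4:
  h  : -2  -8  -6  4  22  48  82
  Δ  : -6  2  10  18  26  34
  Δ^2: 8  8  8  8  8
  Δ^3: 0  0  0  0
  Δ^4: 0  0  0
  Δ^5: 0  0
  Δ^6: 0
The second differences are constant (8) and nonzero, while all higher differences vanish, so the minimal degree is 2.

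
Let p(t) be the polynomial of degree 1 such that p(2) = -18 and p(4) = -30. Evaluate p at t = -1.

Using the Lagrange interpolation formula with nodes 2, 4:
  L_0(t) = (t - 4) / -2
  L_1(t) = (t - 2) / 2
Then p(t) = -18·L_0(t) - 30·L_1(t).
Expanding and collecting terms gives p(t) = -6t - 6.
Evaluating at t = -1: p(-1) = 0.

0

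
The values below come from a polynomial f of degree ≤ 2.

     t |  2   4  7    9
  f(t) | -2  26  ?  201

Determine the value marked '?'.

The 3 known points determine the degree-2 polynomial uniquely.
Write f(t) = at^2 + bt + c. Substituting each data point gives a linear system:
  4a + 2b + c = -2
  16a + 4b + c = 26
  81a + 9b + c = 201
Solving the system yields a = 3, b = -4, c = -6.
So f(t) = 3t^2 - 4t - 6.
Then f(7) = 113.

113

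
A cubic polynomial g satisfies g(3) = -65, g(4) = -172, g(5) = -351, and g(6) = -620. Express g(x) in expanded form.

Using the Lagrange interpolation formula with nodes 3, 4, 5, 6:
  L_0(x) = (x - 4)(x - 5)(x - 6) / -6
  L_1(x) = (x - 3)(x - 5)(x - 6) / 2
  L_2(x) = (x - 3)(x - 4)(x - 6) / -2
  L_3(x) = (x - 3)(x - 4)(x - 5) / 6
Then g(x) = -65·L_0(x) - 172·L_1(x) - 351·L_2(x) - 620·L_3(x).
Expanding and collecting terms gives g(x) = -3x^3 + 4x + 4.
Check: g(6) = -620. ✓

g(x) = -3x^3 + 4x + 4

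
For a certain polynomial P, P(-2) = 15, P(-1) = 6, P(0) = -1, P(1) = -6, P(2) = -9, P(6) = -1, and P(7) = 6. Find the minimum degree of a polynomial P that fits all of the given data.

Divided differences on the nodes -2, -1, 0, 1, 2, 6, 7:
  order 0: 15  6  -1  -6  -9  -1  6
  order 1: -9  -7  -5  -3  2  7
  order 2: 1  1  1  1  1
  order 3: 0  0  0  0
  order 4: 0  0  0
  order 5: 0  0
  order 6: 0
The order-2 divided differences are all 1 (nonzero) and every higher order vanishes, so the data lies on a polynomial of degree exactly 2.

2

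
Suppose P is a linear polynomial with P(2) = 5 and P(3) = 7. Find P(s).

P(s) = 2s + 1

Write P(s) = as + b. Substituting each data point gives a linear system:
  2a + b = 5
  3a + b = 7
Solving the system yields a = 2, b = 1.
So P(s) = 2s + 1.
Check: P(2) = 5. ✓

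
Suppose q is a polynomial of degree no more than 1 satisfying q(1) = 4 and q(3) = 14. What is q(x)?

q(x) = 5x - 1

Using the Lagrange interpolation formula with nodes 1, 3:
  L_0(x) = (x - 3) / -2
  L_1(x) = (x - 1) / 2
Then q(x) = 4·L_0(x) + 14·L_1(x).
Expanding and collecting terms gives q(x) = 5x - 1.
Check: q(1) = 4. ✓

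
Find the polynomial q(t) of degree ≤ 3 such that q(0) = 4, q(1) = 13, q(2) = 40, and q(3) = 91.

q(t) = t^3 + 6t^2 + 2t + 4

Using the Lagrange interpolation formula with nodes 0, 1, 2, 3:
  L_0(t) = (t - 1)(t - 2)(t - 3) / -6
  L_1(t) = t(t - 2)(t - 3) / 2
  L_2(t) = t(t - 1)(t - 3) / -2
  L_3(t) = t(t - 1)(t - 2) / 6
Then q(t) = 4·L_0(t) + 13·L_1(t) + 40·L_2(t) + 91·L_3(t).
Expanding and collecting terms gives q(t) = t^3 + 6t^2 + 2t + 4.
Check: q(1) = 13. ✓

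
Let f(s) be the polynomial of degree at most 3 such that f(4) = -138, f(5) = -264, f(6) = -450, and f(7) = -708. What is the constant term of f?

6

Write f(s) = as^3 + bs^2 + cs + d. Substituting each data point gives a linear system:
  64a + 16b + 4c + d = -138
  125a + 25b + 5c + d = -264
  216a + 36b + 6c + d = -450
  343a + 49b + 7c + d = -708
Solving the system yields a = -2, b = 0, c = -4, d = 6.
So f(s) = -2s^3 - 4s + 6.
The constant term is 6.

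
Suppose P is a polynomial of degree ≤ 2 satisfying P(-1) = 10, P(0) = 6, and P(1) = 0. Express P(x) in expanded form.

Write P(x) = ax^2 + bx + c. Substituting each data point gives a linear system:
  a - b + c = 10
  c = 6
  a + b + c = 0
Solving the system yields a = -1, b = -5, c = 6.
So P(x) = -x^2 - 5x + 6.
Check: P(1) = 0. ✓

P(x) = -x^2 - 5x + 6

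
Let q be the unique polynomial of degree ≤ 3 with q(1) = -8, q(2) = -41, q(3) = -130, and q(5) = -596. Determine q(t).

q(t) = -5t^3 + 2t^2 - 4t - 1

Write q(t) = at^3 + bt^2 + ct + d. Substituting each data point gives a linear system:
  a + b + c + d = -8
  8a + 4b + 2c + d = -41
  27a + 9b + 3c + d = -130
  125a + 25b + 5c + d = -596
Solving the system yields a = -5, b = 2, c = -4, d = -1.
So q(t) = -5t³ + 2t² - 4t - 1.
Check: q(3) = -130. ✓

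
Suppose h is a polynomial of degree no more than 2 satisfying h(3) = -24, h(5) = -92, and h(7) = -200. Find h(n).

h(n) = -5n^2 + 6n + 3

Using the Lagrange interpolation formula with nodes 3, 5, 7:
  L_0(n) = (n - 5)(n - 7) / 8
  L_1(n) = (n - 3)(n - 7) / -4
  L_2(n) = (n - 3)(n - 5) / 8
Then h(n) = -24·L_0(n) - 92·L_1(n) - 200·L_2(n).
Expanding and collecting terms gives h(n) = -5n² + 6n + 3.
Check: h(5) = -92. ✓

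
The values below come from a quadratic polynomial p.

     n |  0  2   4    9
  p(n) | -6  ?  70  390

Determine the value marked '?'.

The 3 known points determine the degree-2 polynomial uniquely.
Write p(n) = an^2 + bn + c. Substituting each data point gives a linear system:
  c = -6
  16a + 4b + c = 70
  81a + 9b + c = 390
Solving the system yields a = 5, b = -1, c = -6.
So p(n) = 5n^2 - n - 6.
Then p(2) = 12.

12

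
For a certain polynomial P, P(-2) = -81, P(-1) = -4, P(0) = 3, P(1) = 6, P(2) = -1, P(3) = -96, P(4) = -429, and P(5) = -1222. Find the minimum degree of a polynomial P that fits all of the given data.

4

Forward differences of the values at t = -2, -1, 0, 1, 2, 3, 4, 5:
  P  : -81  -4  3  6  -1  -96  -429  -1222
  Δ  : 77  7  3  -7  -95  -333  -793
  Δ^2: -70  -4  -10  -88  -238  -460
  Δ^3: 66  -6  -78  -150  -222
  Δ^4: -72  -72  -72  -72
  Δ^5: 0  0  0
  Δ^6: 0  0
  Δ^7: 0
The fourth differences are constant (-72) and nonzero, while all higher differences vanish, so the minimal degree is 4.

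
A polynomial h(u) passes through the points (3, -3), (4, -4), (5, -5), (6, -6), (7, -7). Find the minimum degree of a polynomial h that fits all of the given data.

Forward differences of the values at u = 3, 4, 5, 6, 7:
  h  : -3  -4  -5  -6  -7
  Δ  : -1  -1  -1  -1
  Δ^2: 0  0  0
  Δ^3: 0  0
  Δ^4: 0
The first differences are constant (-1) and nonzero, while all higher differences vanish, so the minimal degree is 1.

1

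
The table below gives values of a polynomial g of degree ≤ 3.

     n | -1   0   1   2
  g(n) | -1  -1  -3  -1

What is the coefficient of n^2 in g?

-1

Write g(n) = an^3 + bn^2 + cn + d. Substituting each data point gives a linear system:
  -a + b - c + d = -1
  d = -1
  a + b + c + d = -3
  8a + 4b + 2c + d = -1
Solving the system yields a = 1, b = -1, c = -2, d = -1.
So g(n) = n³ - n² - 2n - 1.
The coefficient of n^2 is -1.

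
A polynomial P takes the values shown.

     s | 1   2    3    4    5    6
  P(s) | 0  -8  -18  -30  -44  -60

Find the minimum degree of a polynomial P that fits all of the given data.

Forward differences of the values at s = 1, 2, 3, 4, 5, 6:
  P  : 0  -8  -18  -30  -44  -60
  Δ  : -8  -10  -12  -14  -16
  Δ^2: -2  -2  -2  -2
  Δ^3: 0  0  0
  Δ^4: 0  0
  Δ^5: 0
The second differences are constant (-2) and nonzero, while all higher differences vanish, so the minimal degree is 2.

2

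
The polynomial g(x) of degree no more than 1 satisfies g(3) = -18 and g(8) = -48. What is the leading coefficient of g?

-6

Write g(x) = ax + b. Substituting each data point gives a linear system:
  3a + b = -18
  8a + b = -48
Solving the system yields a = -6, b = 0.
So g(x) = -6x.
The leading coefficient is -6.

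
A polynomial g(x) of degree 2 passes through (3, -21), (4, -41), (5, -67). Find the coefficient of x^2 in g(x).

-3

Write g(x) = ax^2 + bx + c. Substituting each data point gives a linear system:
  9a + 3b + c = -21
  16a + 4b + c = -41
  25a + 5b + c = -67
Solving the system yields a = -3, b = 1, c = 3.
So g(x) = -3x² + x + 3.
The leading coefficient is -3.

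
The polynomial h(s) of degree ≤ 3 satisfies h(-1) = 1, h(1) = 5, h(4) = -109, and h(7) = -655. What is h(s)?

Write h(s) = as^3 + bs^2 + cs + d. Substituting each data point gives a linear system:
  -a + b - c + d = 1
  a + b + c + d = 5
  64a + 16b + 4c + d = -109
  343a + 49b + 7c + d = -655
Solving the system yields a = -2, b = 0, c = 4, d = 3.
So h(s) = -2s^3 + 4s + 3.
Check: h(1) = 5. ✓

h(s) = -2s^3 + 4s + 3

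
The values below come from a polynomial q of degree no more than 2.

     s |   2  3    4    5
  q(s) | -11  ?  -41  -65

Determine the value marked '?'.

-23

The 3 known points determine the degree-2 polynomial uniquely.
Write q(s) = as^2 + bs + c. Substituting each data point gives a linear system:
  4a + 2b + c = -11
  16a + 4b + c = -41
  25a + 5b + c = -65
Solving the system yields a = -3, b = 3, c = -5.
So q(s) = -3s² + 3s - 5.
Then q(3) = -23.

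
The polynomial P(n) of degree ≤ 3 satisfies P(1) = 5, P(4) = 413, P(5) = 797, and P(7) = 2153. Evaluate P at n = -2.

Using the Lagrange interpolation formula with nodes 1, 4, 5, 7:
  L_0(n) = (n - 4)(n - 5)(n - 7) / -72
  L_1(n) = (n - 1)(n - 5)(n - 7) / 9
  L_2(n) = (n - 1)(n - 4)(n - 7) / -8
  L_3(n) = (n - 1)(n - 4)(n - 5) / 36
Then P(n) = 5·L_0(n) + 413·L_1(n) + 797·L_2(n) + 2153·L_3(n).
Expanding and collecting terms gives P(n) = 6n^3 + 2n^2 - 3.
Evaluating at n = -2: P(-2) = -43.

-43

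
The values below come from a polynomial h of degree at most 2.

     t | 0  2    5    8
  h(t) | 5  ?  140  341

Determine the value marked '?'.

The 3 known points determine the degree-2 polynomial uniquely.
Write h(t) = at^2 + bt + c. Substituting each data point gives a linear system:
  c = 5
  25a + 5b + c = 140
  64a + 8b + c = 341
Solving the system yields a = 5, b = 2, c = 5.
So h(t) = 5t^2 + 2t + 5.
Then h(2) = 29.

29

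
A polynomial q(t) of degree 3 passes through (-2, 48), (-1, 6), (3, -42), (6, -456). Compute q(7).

-762

Write q(t) = at^3 + bt^2 + ct + d. Substituting each data point gives a linear system:
  -8a + 4b - 2c + d = 48
  -a + b - c + d = 6
  27a + 9b + 3c + d = -42
  216a + 36b + 6c + d = -456
Solving the system yields a = -3, b = 6, c = -3, d = -6.
So q(t) = -3t^3 + 6t^2 - 3t - 6.
Then q(7) = -762.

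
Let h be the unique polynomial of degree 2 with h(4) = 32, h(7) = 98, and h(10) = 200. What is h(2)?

Write h(x) = ax^2 + bx + c. Substituting each data point gives a linear system:
  16a + 4b + c = 32
  49a + 7b + c = 98
  100a + 10b + c = 200
Solving the system yields a = 2, b = 0, c = 0.
So h(x) = 2x².
Then h(2) = 8.

8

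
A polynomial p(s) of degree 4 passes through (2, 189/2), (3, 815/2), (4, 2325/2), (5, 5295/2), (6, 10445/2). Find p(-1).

15/2

Using the Lagrange interpolation formula with nodes 2, 3, 4, 5, 6:
  L_0(s) = (s - 3)(s - 4)(s - 5)(s - 6) / 24
  L_1(s) = (s - 2)(s - 4)(s - 5)(s - 6) / -6
  L_2(s) = (s - 2)(s - 3)(s - 5)(s - 6) / 4
  L_3(s) = (s - 2)(s - 3)(s - 4)(s - 6) / -6
  L_4(s) = (s - 2)(s - 3)(s - 4)(s - 5) / 24
Then p(s) = 189/2·L_0(s) + 815/2·L_1(s) + 2325/2·L_2(s) + 5295/2·L_3(s) + 10445/2·L_4(s).
Expanding and collecting terms gives p(s) = 3s^4 + 6s^3 + 2s^2 - 6s + 5/2.
Evaluating at s = -1: p(-1) = 15/2.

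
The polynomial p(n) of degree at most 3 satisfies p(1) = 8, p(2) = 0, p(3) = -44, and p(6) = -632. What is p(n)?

p(n) = -4n^3 + 6n^2 + 2n + 4

Write p(n) = an^3 + bn^2 + cn + d. Substituting each data point gives a linear system:
  a + b + c + d = 8
  8a + 4b + 2c + d = 0
  27a + 9b + 3c + d = -44
  216a + 36b + 6c + d = -632
Solving the system yields a = -4, b = 6, c = 2, d = 4.
So p(n) = -4n³ + 6n² + 2n + 4.
Check: p(3) = -44. ✓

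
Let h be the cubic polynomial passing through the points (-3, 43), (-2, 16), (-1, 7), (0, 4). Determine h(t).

h(t) = -2t^3 - 3t^2 - 4t + 4

Using the Lagrange interpolation formula with nodes -3, -2, -1, 0:
  L_0(t) = (t + 2)(t + 1)t / -6
  L_1(t) = (t + 3)(t + 1)t / 2
  L_2(t) = (t + 3)(t + 2)t / -2
  L_3(t) = (t + 3)(t + 2)(t + 1) / 6
Then h(t) = 43·L_0(t) + 16·L_1(t) + 7·L_2(t) + 4·L_3(t).
Expanding and collecting terms gives h(t) = -2t^3 - 3t^2 - 4t + 4.
Check: h(-2) = 16. ✓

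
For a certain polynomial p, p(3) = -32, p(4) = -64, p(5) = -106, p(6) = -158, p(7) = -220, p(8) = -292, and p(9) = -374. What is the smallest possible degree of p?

Forward differences of the values at t = 3, 4, 5, 6, 7, 8, 9:
  p  : -32  -64  -106  -158  -220  -292  -374
  Δ  : -32  -42  -52  -62  -72  -82
  Δ^2: -10  -10  -10  -10  -10
  Δ^3: 0  0  0  0
  Δ^4: 0  0  0
  Δ^5: 0  0
  Δ^6: 0
The second differences are constant (-10) and nonzero, while all higher differences vanish, so the minimal degree is 2.

2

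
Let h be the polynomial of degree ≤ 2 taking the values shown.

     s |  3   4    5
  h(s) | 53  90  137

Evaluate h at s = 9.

Forward differences of the values at s = 3, 4, 5:
  h  : 53  90  137
  Δ  : 37  47
  Δ^2: 10
The second differences are constant, confirming degree 2.
Interpolating (Newton forward form) and evaluating at s = 9 gives h(9) = 425.

425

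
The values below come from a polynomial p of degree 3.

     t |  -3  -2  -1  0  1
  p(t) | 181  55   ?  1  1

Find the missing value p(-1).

The 4 known points determine the degree-3 polynomial uniquely.
Write p(t) = at^3 + bt^2 + ct + d. Substituting each data point gives a linear system:
  -27a + 9b - 3c + d = 181
  -8a + 4b - 2c + d = 55
  d = 1
  a + b + c + d = 1
Solving the system yields a = -6, b = 3, c = 3, d = 1.
So p(t) = -6t^3 + 3t^2 + 3t + 1.
Then p(-1) = 7.

7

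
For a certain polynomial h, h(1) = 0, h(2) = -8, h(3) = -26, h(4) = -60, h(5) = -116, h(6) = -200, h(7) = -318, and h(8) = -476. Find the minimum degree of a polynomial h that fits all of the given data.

3

Forward differences of the values at t = 1, 2, 3, 4, 5, 6, 7, 8:
  h  : 0  -8  -26  -60  -116  -200  -318  -476
  Δ  : -8  -18  -34  -56  -84  -118  -158
  Δ^2: -10  -16  -22  -28  -34  -40
  Δ^3: -6  -6  -6  -6  -6
  Δ^4: 0  0  0  0
  Δ^5: 0  0  0
  Δ^6: 0  0
  Δ^7: 0
The third differences are constant (-6) and nonzero, while all higher differences vanish, so the minimal degree is 3.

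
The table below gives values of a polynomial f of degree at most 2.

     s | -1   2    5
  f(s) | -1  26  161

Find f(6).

230

Write f(s) = as^2 + bs + c. Substituting each data point gives a linear system:
  a - b + c = -1
  4a + 2b + c = 26
  25a + 5b + c = 161
Solving the system yields a = 6, b = 3, c = -4.
So f(s) = 6s² + 3s - 4.
Then f(6) = 230.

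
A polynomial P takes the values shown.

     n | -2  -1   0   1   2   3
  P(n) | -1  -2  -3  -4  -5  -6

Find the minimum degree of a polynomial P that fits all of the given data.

1

Forward differences of the values at n = -2, -1, 0, 1, 2, 3:
  P  : -1  -2  -3  -4  -5  -6
  Δ  : -1  -1  -1  -1  -1
  Δ^2: 0  0  0  0
  Δ^3: 0  0  0
  Δ^4: 0  0
  Δ^5: 0
The first differences are constant (-1) and nonzero, while all higher differences vanish, so the minimal degree is 1.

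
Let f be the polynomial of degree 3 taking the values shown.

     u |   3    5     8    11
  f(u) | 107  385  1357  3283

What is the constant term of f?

5

Write f(u) = au^3 + bu^2 + cu + d. Substituting each data point gives a linear system:
  27a + 9b + 3c + d = 107
  125a + 25b + 5c + d = 385
  512a + 64b + 8c + d = 1357
  1331a + 121b + 11c + d = 3283
Solving the system yields a = 2, b = 5, c = 1, d = 5.
So f(u) = 2u³ + 5u² + u + 5.
The constant term is 5.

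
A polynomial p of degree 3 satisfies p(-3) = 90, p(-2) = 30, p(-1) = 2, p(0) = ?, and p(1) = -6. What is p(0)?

-6

The 4 known points determine the degree-3 polynomial uniquely.
Write p(x) = ax^3 + bx^2 + cx + d. Substituting each data point gives a linear system:
  -27a + 9b - 3c + d = 90
  -8a + 4b - 2c + d = 30
  -a + b - c + d = 2
  a + b + c + d = -6
Solving the system yields a = -2, b = 4, c = -2, d = -6.
So p(x) = -2x³ + 4x² - 2x - 6.
Then p(0) = -6.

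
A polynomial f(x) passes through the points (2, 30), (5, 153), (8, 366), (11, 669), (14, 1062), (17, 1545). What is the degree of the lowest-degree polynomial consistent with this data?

Forward differences of the values at x = 2, 5, 8, 11, 14, 17:
  f  : 30  153  366  669  1062  1545
  Δ  : 123  213  303  393  483
  Δ^2: 90  90  90  90
  Δ^3: 0  0  0
  Δ^4: 0  0
  Δ^5: 0
The second differences are constant (90) and nonzero, while all higher differences vanish, so the minimal degree is 2.

2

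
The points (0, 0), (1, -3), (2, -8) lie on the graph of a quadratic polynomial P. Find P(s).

Using the Lagrange interpolation formula with nodes 0, 1, 2:
  L_0(s) = (s - 1)(s - 2) / 2
  L_1(s) = s(s - 2) / -1
  L_2(s) = s(s - 1) / 2
Then P(s) = 0·L_0(s) - 3·L_1(s) - 8·L_2(s).
Expanding and collecting terms gives P(s) = -s^2 - 2s.
Check: P(2) = -8. ✓

P(s) = -s^2 - 2s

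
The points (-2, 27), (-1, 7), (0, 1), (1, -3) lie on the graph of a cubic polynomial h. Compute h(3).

Using the Lagrange interpolation formula with nodes -2, -1, 0, 1:
  L_0(n) = (n + 1)n(n - 1) / -6
  L_1(n) = (n + 2)n(n - 1) / 2
  L_2(n) = (n + 2)(n + 1)(n - 1) / -2
  L_3(n) = (n + 2)(n + 1)n / 6
Then h(n) = 27·L_0(n) + 7·L_1(n) + 1·L_2(n) - 3·L_3(n).
Expanding and collecting terms gives h(n) = -2n^3 + n^2 - 3n + 1.
Evaluating at n = 3: h(3) = -53.

-53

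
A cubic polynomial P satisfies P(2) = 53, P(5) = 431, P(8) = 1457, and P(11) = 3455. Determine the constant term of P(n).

Write P(n) = an^3 + bn^2 + cn + d. Substituting each data point gives a linear system:
  8a + 4b + 2c + d = 53
  125a + 25b + 5c + d = 431
  512a + 64b + 8c + d = 1457
  1331a + 121b + 11c + d = 3455
Solving the system yields a = 2, b = 6, c = 6, d = 1.
So P(n) = 2n^3 + 6n^2 + 6n + 1.
The constant term is 1.

1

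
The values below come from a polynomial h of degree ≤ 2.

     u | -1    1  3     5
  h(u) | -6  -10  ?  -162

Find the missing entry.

-62

The 3 known points determine the degree-2 polynomial uniquely.
Write h(u) = au^2 + bu + c. Substituting each data point gives a linear system:
  a - b + c = -6
  a + b + c = -10
  25a + 5b + c = -162
Solving the system yields a = -6, b = -2, c = -2.
So h(u) = -6u² - 2u - 2.
Then h(3) = -62.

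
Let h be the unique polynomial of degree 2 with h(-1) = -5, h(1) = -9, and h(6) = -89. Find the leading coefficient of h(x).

-2

Write h(x) = ax^2 + bx + c. Substituting each data point gives a linear system:
  a - b + c = -5
  a + b + c = -9
  36a + 6b + c = -89
Solving the system yields a = -2, b = -2, c = -5.
So h(x) = -2x^2 - 2x - 5.
The leading coefficient is -2.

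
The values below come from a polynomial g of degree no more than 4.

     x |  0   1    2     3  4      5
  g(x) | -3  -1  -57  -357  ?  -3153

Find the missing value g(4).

-1231

On equispaced nodes a degree-4 polynomial has vanishing fifth forward difference, so
  - g(0) + 5·g(1) - 10·g(2) + 10·g(3) - 5·g(4) + g(5) = 0.
Substituting the known values and solving for g(4):
  -5·g(4) = 6155
  g(4) = -1231.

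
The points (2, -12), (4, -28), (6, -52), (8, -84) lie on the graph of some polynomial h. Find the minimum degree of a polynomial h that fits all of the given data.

Forward differences of the values at u = 2, 4, 6, 8:
  h  : -12  -28  -52  -84
  Δ  : -16  -24  -32
  Δ^2: -8  -8
  Δ^3: 0
The second differences are constant (-8) and nonzero, while all higher differences vanish, so the minimal degree is 2.

2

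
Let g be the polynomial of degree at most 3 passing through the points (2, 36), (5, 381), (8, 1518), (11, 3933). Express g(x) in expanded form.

Write g(x) = ax^3 + bx^2 + cx + d. Substituting each data point gives a linear system:
  8a + 4b + 2c + d = 36
  125a + 25b + 5c + d = 381
  512a + 64b + 8c + d = 1518
  1331a + 121b + 11c + d = 3933
Solving the system yields a = 3, b = -1, c = 5, d = 6.
So g(x) = 3x^3 - x^2 + 5x + 6.
Check: g(5) = 381. ✓

g(x) = 3x^3 - x^2 + 5x + 6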